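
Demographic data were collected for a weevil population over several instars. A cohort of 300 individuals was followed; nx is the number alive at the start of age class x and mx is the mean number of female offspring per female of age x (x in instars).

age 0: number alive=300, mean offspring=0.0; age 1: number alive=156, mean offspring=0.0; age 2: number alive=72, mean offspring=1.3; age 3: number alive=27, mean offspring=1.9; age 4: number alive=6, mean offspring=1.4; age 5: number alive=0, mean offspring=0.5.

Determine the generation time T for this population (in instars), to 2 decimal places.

lx = nx/n0 = nx/300: 1, 0.52, 0.24, 0.09, 0.02, 0
lx·mx: 0, 0, 0.312, 0.171, 0.028, 0 → R0 = 0.511
x·lx·mx: 0, 0, 0.624, 0.513, 0.112, 0 → Σ = 1.249
T = 1.249 / 0.511 = 2.444227… → 2.44

2.44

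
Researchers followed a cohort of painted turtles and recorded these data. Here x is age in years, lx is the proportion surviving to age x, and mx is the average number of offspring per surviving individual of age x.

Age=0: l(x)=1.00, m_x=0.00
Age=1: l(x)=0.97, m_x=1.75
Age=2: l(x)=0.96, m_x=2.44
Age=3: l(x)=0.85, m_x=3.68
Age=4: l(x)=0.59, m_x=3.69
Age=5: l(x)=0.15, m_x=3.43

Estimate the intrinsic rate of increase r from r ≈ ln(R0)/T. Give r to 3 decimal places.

0.834

R0 = Σ lx·mx = 0 + 1.6975 + 2.3424 + 3.128 + 2.1771 + 0.5145 = 9.8595
Σ x·lx·mx = 27.0472; T = 27.0472/9.8595 = 2.74326…
r ≈ ln(R0)/T = ln(9.8595)/2.74326… = 0.8342… → 0.834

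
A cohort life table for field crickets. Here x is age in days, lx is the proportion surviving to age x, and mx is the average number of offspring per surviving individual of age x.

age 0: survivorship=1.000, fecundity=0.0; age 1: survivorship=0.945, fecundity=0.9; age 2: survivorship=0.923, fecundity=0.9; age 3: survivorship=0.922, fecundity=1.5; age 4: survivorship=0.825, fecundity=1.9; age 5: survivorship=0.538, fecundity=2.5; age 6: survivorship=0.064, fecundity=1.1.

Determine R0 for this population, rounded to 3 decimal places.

6.047

lx·mx by age: 0, 0.8505, 0.8307, 1.383, 1.5675, 1.345, 0.0704
R0 = Σ lx·mx = 6.0471 → 6.047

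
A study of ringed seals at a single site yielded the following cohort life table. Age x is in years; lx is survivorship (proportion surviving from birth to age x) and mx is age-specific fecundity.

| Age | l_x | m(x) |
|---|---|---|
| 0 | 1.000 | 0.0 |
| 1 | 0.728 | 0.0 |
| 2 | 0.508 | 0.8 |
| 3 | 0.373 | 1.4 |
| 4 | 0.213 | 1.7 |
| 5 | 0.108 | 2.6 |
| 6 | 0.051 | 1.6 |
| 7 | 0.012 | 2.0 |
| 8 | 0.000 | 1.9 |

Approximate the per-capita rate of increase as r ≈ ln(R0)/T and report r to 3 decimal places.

0.147

R0 = Σ lx·mx = 0 + 0 + 0.4064 + 0.5222 + 0.3621 + 0.2808 + 0.0816 + 0.024 + 0 = 1.6771
Σ x·lx·mx = 5.8894; T = 5.8894/1.6771 = 3.51166…
r ≈ ln(R0)/T = ln(1.6771)/3.51166… = 0.14724… → 0.147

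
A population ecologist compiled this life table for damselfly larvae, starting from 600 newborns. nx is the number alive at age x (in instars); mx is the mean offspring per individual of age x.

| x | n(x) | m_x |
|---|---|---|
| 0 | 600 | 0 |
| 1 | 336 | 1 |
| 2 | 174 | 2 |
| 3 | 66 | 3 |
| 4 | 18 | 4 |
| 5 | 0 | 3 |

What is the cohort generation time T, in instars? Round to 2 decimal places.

lx = nx/n0 = nx/600: 1, 0.56, 0.29, 0.11, 0.03, 0
lx·mx: 0, 0.56, 0.58, 0.33, 0.12, 0 → R0 = 1.59
x·lx·mx: 0, 0.56, 1.16, 0.99, 0.48, 0 → Σ = 3.19
T = 3.19 / 1.59 = 2.006289… → 2.01

2.01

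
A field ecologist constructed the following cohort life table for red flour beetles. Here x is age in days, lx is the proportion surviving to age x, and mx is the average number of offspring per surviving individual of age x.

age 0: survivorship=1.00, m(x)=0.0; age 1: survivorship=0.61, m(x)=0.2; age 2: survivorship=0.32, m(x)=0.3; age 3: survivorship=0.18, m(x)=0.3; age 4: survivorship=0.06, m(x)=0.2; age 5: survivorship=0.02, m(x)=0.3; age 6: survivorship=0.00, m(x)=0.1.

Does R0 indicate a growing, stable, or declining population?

R0 = Σ lx·mx = 0 + 0.122 + 0.096 + 0.054 + 0.012 + 0.006 + 0 = 0.29
R0 < 1, so the population is declining.

declining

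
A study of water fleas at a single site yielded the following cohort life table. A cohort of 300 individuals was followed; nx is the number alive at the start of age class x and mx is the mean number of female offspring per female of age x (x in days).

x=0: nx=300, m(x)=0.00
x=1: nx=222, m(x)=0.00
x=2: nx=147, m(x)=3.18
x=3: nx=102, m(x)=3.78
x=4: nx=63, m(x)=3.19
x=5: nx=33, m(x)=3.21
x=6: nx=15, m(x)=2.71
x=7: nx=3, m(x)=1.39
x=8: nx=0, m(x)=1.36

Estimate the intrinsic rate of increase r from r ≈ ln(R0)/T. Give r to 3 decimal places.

0.453

lx = nx/n0 = nx/300: 1, 0.74, 0.49, 0.34, 0.21, 0.11, 0.05, 0.01, 0
R0 = Σ lx·mx = 0 + 0 + 1.5582 + 1.2852 + 0.6699 + 0.3531 + 0.1355 + 0.0139 + 0 = 4.0158
Σ x·lx·mx = 12.3274; T = 12.3274/4.0158 = 3.06972…
r ≈ ln(R0)/T = ln(4.0158)/3.06972… = 0.45289… → 0.453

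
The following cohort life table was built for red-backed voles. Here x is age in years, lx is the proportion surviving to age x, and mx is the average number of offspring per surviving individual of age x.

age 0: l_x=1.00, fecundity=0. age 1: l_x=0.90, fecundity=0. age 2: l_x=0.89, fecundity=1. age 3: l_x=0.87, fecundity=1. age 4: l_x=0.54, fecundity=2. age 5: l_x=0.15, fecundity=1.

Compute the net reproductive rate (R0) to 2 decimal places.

2.99

lx·mx by age: 0, 0, 0.89, 0.87, 1.08, 0.15
R0 = Σ lx·mx = 2.99 → 2.99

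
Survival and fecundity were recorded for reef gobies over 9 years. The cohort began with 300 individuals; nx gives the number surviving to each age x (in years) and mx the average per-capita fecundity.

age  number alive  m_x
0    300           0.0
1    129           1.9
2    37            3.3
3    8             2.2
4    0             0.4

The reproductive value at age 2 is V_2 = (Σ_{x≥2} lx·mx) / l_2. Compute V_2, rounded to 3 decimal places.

lx = nx/n0 = nx/300: 1, 0.43, 0.12333…, 0.02667…, 0
lx·mx for x ≥ 2: 0.407…, 0.058667…, 0 → sum = 0.465667…
V_2 = 0.465667… / l_2 = 0.465667… / 0.123333… = 3.775676… → 3.776

3.776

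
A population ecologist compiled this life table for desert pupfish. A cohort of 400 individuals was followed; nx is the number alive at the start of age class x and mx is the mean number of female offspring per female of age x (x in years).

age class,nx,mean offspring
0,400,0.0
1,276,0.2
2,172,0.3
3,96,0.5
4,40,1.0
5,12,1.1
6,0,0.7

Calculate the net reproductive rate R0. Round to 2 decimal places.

lx = nx/n0 = nx/400: 1, 0.69, 0.43, 0.24, 0.1, 0.03, 0
lx·mx by age: 0, 0.138, 0.129, 0.12, 0.1, 0.033, 0
R0 = Σ lx·mx = 0.52 → 0.52

0.52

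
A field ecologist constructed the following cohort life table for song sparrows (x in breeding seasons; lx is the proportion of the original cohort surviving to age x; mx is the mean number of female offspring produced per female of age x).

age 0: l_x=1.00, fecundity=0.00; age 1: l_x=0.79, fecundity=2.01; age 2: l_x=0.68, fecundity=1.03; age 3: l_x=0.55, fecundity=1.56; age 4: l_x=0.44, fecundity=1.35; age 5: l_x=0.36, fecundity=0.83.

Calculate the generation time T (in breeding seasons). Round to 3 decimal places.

lx·mx: 0, 1.5879, 0.7004, 0.858, 0.594, 0.2988 → R0 = 4.0391
x·lx·mx: 0, 1.5879, 1.4008, 2.574, 2.376, 1.494 → Σ = 9.4327
T = 9.4327 / 4.0391 = 2.335347… → 2.335

2.335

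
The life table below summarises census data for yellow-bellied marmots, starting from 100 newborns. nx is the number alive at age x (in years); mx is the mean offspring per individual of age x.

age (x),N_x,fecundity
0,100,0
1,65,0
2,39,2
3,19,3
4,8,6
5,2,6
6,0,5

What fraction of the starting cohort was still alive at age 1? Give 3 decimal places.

l_1 = n_1/n_0 = 65/100 = 0.65 → 0.650

0.650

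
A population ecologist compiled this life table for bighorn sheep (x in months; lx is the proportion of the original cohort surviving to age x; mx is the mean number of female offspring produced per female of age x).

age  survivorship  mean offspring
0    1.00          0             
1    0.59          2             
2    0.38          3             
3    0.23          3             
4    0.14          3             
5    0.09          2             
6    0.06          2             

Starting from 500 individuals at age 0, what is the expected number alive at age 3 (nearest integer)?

Expected survivors = N0 · l_3 = 500 × 0.23 = 115 → 115

115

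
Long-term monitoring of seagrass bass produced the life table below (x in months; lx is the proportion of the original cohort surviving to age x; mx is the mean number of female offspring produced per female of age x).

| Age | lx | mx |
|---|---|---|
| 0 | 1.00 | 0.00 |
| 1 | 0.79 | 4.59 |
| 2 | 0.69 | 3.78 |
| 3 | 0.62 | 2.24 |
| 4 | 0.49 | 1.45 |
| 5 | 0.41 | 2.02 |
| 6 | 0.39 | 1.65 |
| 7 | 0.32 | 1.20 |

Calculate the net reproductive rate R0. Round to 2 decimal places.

lx·mx by age: 0, 3.6261, 2.6082, 1.3888, 0.7105, 0.8282, 0.6435, 0.384
R0 = Σ lx·mx = 10.1893 → 10.19

10.19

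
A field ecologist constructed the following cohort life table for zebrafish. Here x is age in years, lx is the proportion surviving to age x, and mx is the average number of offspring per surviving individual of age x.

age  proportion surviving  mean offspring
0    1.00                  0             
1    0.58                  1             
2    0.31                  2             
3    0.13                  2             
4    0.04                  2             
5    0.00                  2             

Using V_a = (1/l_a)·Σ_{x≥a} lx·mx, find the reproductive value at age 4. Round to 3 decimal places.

lx·mx for x ≥ 4: 0.08, 0 → sum = 0.08
V_4 = 0.08 / l_4 = 0.08 / 0.04 = 2 → 2.000

2.000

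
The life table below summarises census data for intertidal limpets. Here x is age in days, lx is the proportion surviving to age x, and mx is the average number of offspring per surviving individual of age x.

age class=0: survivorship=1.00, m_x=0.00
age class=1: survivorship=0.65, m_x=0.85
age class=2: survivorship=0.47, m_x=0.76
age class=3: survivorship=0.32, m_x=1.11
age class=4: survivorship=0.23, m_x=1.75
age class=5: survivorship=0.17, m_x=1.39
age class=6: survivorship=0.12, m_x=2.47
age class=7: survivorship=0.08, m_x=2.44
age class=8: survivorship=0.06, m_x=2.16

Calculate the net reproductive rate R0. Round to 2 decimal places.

lx·mx by age: 0, 0.5525, 0.3572, 0.3552, 0.4025, 0.2363, 0.2964, 0.1952, 0.1296
R0 = Σ lx·mx = 2.5249 → 2.52

2.52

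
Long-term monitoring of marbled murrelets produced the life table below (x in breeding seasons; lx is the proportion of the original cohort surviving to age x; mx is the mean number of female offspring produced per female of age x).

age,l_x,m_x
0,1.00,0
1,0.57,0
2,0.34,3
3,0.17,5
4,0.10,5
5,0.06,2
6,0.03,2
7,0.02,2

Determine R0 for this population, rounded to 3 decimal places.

2.590

lx·mx by age: 0, 0, 1.02, 0.85, 0.5, 0.12, 0.06, 0.04
R0 = Σ lx·mx = 2.59 → 2.590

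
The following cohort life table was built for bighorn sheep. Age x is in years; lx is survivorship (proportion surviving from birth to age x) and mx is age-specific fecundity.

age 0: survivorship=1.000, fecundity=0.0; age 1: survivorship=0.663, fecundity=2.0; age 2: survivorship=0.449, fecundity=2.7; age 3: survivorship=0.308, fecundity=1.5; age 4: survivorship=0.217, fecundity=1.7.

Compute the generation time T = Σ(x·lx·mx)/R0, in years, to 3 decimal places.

lx·mx: 0, 1.326, 1.2123, 0.462, 0.3689 → R0 = 3.3692
x·lx·mx: 0, 1.326, 2.4246, 1.386, 1.4756 → Σ = 6.6122
T = 6.6122 / 3.3692 = 1.962543… → 1.963

1.963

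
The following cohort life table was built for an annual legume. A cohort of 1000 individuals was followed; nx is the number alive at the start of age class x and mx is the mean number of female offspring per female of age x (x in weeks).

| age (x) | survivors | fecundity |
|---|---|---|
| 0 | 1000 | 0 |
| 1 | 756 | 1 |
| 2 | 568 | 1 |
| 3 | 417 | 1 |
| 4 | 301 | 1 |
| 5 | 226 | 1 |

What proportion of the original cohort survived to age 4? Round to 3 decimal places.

l_4 = n_4/n_0 = 301/1000 = 0.301 → 0.301

0.301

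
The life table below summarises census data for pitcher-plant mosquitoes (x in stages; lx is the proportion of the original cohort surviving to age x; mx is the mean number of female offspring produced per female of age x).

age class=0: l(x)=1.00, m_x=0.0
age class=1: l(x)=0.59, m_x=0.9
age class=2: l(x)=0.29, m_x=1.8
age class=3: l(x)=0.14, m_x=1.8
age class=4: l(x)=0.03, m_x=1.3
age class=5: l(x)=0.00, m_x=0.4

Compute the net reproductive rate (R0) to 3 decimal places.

lx·mx by age: 0, 0.531, 0.522, 0.252, 0.039, 0
R0 = Σ lx·mx = 1.344 → 1.344

1.344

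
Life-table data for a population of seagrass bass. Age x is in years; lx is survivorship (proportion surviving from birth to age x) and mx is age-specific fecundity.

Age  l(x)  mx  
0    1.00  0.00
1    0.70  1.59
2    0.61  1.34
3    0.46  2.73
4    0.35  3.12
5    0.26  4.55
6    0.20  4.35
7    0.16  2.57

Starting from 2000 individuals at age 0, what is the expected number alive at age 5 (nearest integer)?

Expected survivors = N0 · l_5 = 2000 × 0.26 = 520 → 520

520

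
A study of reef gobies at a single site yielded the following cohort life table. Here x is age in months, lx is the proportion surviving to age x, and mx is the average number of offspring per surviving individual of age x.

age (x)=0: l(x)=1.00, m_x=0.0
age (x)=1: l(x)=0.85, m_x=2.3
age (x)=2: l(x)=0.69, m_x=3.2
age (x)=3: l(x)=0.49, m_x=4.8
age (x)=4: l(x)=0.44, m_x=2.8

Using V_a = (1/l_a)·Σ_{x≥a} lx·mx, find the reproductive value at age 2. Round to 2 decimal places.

lx·mx for x ≥ 2: 2.208, 2.352, 1.232 → sum = 5.792
V_2 = 5.792 / l_2 = 5.792 / 0.69 = 8.394203… → 8.39

8.39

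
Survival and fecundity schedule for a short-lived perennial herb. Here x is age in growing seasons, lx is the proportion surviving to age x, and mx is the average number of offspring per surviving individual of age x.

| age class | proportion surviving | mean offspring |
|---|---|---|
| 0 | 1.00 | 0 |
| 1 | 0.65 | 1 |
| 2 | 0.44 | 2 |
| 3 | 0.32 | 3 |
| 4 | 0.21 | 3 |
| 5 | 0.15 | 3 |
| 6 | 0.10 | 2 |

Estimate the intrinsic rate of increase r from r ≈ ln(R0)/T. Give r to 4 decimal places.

R0 = Σ lx·mx = 0 + 0.65 + 0.88 + 0.96 + 0.63 + 0.45 + 0.2 = 3.77
Σ x·lx·mx = 11.26; T = 11.26/3.77 = 2.98674…
r ≈ ln(R0)/T = ln(3.77)/2.98674… = 0.444323… → 0.4443

0.4443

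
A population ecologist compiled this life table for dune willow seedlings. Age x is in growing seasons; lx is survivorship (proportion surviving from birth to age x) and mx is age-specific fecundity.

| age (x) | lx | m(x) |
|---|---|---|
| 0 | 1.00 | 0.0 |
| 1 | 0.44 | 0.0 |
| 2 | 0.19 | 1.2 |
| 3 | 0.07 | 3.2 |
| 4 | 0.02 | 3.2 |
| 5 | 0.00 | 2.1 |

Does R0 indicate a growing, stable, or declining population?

declining

R0 = Σ lx·mx = 0 + 0 + 0.228 + 0.224 + 0.064 + 0 = 0.516
R0 < 1, so the population is declining.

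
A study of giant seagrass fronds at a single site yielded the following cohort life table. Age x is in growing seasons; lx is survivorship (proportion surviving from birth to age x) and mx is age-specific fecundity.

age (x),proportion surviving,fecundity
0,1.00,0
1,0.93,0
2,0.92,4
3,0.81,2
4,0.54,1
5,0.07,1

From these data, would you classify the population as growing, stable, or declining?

growing

R0 = Σ lx·mx = 0 + 0 + 3.68 + 1.62 + 0.54 + 0.07 = 5.91
R0 > 1, so the population is growing.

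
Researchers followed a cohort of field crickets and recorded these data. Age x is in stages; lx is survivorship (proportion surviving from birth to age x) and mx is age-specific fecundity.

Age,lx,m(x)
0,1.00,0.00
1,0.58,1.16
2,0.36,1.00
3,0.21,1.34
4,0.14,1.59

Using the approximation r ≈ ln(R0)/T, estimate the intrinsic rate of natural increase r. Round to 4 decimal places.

R0 = Σ lx·mx = 0 + 0.6728 + 0.36 + 0.2814 + 0.2226 = 1.5368
Σ x·lx·mx = 3.1274; T = 3.1274/1.5368 = 2.03501…
r ≈ ln(R0)/T = ln(1.5368)/2.03501… = 0.211155… → 0.2112

0.2112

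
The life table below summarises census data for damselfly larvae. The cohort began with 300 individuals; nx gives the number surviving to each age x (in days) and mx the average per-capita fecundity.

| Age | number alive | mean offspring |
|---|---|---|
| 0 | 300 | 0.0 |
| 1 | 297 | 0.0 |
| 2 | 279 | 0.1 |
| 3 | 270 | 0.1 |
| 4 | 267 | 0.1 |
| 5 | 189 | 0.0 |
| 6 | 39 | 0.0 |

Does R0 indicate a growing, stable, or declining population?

lx = nx/n0 = nx/300: 1, 0.99, 0.93, 0.9, 0.89, 0.63, 0.13
R0 = Σ lx·mx = 0 + 0 + 0.093 + 0.09 + 0.089 + 0 + 0 = 0.272
R0 < 1, so the population is declining.

declining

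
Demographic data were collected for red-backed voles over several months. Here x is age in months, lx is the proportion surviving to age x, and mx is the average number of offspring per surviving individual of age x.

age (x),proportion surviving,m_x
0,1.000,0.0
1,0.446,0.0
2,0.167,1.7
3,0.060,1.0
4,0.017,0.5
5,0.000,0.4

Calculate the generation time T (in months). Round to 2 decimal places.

2.22

lx·mx: 0, 0, 0.2839, 0.06, 0.0085, 0 → R0 = 0.3524
x·lx·mx: 0, 0, 0.5678, 0.18, 0.034, 0 → Σ = 0.7818
T = 0.7818 / 0.3524 = 2.218502… → 2.22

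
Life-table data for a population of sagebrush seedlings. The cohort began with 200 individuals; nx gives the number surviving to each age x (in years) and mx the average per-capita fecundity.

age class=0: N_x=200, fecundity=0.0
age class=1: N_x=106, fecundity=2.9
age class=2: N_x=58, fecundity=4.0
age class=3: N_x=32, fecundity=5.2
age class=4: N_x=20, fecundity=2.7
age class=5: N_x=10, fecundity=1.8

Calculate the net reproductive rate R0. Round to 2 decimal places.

lx = nx/n0 = nx/200: 1, 0.53, 0.29, 0.16, 0.1, 0.05
lx·mx by age: 0, 1.537, 1.16, 0.832, 0.27, 0.09
R0 = Σ lx·mx = 3.889 → 3.89

3.89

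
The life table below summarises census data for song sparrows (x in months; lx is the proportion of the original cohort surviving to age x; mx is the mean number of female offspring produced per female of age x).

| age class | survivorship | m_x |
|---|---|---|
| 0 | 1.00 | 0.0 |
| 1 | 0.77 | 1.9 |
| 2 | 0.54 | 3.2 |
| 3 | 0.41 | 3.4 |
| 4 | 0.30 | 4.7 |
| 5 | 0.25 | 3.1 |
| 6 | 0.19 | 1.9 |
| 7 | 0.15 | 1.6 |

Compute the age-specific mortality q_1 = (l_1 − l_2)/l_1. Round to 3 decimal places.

0.299

q_1 = (l_1 − l_2) / l_1 = (0.77 − 0.54) / 0.77
     = 0.23 / 0.77 = 0.298701… → 0.299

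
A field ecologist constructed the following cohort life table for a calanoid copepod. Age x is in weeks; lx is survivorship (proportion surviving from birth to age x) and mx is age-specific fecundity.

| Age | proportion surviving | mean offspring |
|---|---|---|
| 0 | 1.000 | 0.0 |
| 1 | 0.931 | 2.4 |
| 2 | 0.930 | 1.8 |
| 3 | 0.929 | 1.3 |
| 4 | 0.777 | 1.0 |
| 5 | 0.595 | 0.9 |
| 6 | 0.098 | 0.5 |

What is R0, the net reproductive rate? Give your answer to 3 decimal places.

lx·mx by age: 0, 2.2344, 1.674, 1.2077, 0.777, 0.5355, 0.049
R0 = Σ lx·mx = 6.4776 → 6.478

6.478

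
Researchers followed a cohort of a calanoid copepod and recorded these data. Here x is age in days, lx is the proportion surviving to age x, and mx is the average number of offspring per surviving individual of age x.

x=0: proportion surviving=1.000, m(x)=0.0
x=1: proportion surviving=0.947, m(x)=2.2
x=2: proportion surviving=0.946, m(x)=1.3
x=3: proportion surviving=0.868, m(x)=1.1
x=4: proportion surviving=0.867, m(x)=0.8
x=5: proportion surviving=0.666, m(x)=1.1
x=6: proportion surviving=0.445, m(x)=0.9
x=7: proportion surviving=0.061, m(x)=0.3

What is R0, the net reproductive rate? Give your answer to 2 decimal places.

6.11

lx·mx by age: 0, 2.0834, 1.2298, 0.9548, 0.6936, 0.7326, 0.4005, 0.0183
R0 = Σ lx·mx = 6.113 → 6.11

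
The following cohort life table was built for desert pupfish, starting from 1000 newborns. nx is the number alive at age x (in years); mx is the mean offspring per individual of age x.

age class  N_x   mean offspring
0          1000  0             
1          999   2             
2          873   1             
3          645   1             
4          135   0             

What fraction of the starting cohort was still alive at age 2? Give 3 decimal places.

l_2 = n_2/n_0 = 873/1000 = 0.873 → 0.873

0.873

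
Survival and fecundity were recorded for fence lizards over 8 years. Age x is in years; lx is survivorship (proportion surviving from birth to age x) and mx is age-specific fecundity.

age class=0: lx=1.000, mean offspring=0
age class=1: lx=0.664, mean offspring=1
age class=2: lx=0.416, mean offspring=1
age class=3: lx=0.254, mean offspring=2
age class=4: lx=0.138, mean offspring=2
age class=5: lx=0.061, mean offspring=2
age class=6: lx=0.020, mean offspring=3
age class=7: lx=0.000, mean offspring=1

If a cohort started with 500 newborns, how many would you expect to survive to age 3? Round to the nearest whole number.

Expected survivors = N0 · l_3 = 500 × 0.254 = 127 → 127

127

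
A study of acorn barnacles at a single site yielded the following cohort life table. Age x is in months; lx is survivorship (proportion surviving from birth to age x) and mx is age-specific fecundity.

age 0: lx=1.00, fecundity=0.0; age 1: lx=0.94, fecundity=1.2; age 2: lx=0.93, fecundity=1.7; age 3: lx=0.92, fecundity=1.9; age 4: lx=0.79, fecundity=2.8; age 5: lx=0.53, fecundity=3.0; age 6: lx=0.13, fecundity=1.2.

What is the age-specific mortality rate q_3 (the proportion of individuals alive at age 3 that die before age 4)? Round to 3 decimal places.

q_3 = (l_3 − l_4) / l_3 = (0.92 − 0.79) / 0.92
     = 0.13 / 0.92 = 0.141304… → 0.141

0.141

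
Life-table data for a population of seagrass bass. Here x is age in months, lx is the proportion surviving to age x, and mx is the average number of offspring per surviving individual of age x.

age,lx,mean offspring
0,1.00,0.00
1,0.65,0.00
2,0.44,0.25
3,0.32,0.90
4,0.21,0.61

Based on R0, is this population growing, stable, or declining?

declining

R0 = Σ lx·mx = 0 + 0 + 0.11 + 0.288 + 0.1281 = 0.5261
R0 < 1, so the population is declining.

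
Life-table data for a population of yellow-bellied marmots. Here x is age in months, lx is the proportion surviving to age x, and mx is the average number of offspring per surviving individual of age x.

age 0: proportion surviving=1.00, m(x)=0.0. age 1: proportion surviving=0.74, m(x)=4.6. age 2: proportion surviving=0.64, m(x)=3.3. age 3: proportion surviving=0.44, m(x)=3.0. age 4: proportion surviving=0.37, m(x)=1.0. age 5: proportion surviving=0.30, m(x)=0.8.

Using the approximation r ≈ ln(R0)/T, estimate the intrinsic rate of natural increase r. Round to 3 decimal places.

R0 = Σ lx·mx = 0 + 3.404 + 2.112 + 1.32 + 0.37 + 0.24 = 7.446
Σ x·lx·mx = 14.268; T = 14.268/7.446 = 1.9162…
r ≈ ln(R0)/T = ln(7.446)/1.9162… = 1.04774… → 1.048

1.048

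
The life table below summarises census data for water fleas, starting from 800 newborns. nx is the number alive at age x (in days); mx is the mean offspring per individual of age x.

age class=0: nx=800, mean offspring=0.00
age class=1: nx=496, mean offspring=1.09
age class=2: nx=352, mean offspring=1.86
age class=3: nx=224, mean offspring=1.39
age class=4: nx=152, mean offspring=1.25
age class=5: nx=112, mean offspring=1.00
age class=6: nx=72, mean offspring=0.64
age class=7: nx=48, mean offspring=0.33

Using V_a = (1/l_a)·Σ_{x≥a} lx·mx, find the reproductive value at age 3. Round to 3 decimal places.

lx = nx/n0 = nx/800: 1, 0.62, 0.44, 0.28, 0.19, 0.14, 0.09, 0.06
lx·mx for x ≥ 3: 0.3892, 0.2375, 0.14, 0.0576, 0.0198 → sum = 0.8441
V_3 = 0.8441 / l_3 = 0.8441 / 0.28 = 3.014643… → 3.015

3.015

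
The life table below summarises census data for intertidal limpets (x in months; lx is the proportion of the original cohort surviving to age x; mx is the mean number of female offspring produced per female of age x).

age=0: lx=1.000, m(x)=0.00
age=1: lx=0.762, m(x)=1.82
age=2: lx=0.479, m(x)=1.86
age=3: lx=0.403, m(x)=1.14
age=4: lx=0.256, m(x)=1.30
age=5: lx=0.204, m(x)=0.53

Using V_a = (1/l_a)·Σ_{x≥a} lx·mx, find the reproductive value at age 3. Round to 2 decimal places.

2.23

lx·mx for x ≥ 3: 0.45942, 0.3328, 0.10812 → sum = 0.90034
V_3 = 0.90034 / l_3 = 0.90034 / 0.403 = 2.234094… → 2.23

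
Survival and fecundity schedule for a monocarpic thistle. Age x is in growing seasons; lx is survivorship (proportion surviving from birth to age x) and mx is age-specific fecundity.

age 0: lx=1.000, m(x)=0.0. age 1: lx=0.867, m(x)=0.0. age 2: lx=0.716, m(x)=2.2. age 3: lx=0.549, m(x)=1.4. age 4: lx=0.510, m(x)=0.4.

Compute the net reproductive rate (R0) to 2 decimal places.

lx·mx by age: 0, 0, 1.5752, 0.7686, 0.204
R0 = Σ lx·mx = 2.5478 → 2.55

2.55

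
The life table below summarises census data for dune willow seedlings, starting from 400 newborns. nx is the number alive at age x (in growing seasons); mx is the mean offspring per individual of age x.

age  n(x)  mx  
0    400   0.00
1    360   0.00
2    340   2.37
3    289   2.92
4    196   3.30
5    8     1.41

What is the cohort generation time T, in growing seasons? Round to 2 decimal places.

lx = nx/n0 = nx/400: 1, 0.9, 0.85, 0.7225, 0.49, 0.02
lx·mx: 0, 0, 2.0145, 2.1097, 1.617, 0.0282 → R0 = 5.7694
x·lx·mx: 0, 0, 4.029, 6.3291, 6.468, 0.141 → Σ = 16.9671
T = 16.9671 / 5.7694 = 2.940878… → 2.94

2.94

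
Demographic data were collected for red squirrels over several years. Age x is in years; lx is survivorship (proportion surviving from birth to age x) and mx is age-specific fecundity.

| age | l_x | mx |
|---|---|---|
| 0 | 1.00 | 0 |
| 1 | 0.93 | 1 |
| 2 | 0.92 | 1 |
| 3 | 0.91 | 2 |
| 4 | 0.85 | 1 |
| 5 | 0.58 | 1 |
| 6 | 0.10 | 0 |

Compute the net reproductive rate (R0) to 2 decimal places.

lx·mx by age: 0, 0.93, 0.92, 1.82, 0.85, 0.58, 0
R0 = Σ lx·mx = 5.1 → 5.10

5.10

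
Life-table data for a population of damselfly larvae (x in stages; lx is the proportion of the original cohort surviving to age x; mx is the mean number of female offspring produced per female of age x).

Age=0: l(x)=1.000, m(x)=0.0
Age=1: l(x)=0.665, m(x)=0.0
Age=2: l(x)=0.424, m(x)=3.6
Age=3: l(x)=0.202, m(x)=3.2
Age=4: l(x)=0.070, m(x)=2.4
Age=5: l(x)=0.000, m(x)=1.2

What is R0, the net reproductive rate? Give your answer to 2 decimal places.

2.34

lx·mx by age: 0, 0, 1.5264, 0.6464, 0.168, 0
R0 = Σ lx·mx = 2.3408 → 2.34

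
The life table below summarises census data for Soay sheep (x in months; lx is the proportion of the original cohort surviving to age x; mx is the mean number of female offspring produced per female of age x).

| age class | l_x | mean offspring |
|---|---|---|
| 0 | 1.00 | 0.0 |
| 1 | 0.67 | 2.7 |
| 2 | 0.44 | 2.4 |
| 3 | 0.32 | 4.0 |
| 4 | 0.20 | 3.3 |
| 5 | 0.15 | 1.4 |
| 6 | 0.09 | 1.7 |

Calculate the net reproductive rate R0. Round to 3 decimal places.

5.168

lx·mx by age: 0, 1.809, 1.056, 1.28, 0.66, 0.21, 0.153
R0 = Σ lx·mx = 5.168 → 5.168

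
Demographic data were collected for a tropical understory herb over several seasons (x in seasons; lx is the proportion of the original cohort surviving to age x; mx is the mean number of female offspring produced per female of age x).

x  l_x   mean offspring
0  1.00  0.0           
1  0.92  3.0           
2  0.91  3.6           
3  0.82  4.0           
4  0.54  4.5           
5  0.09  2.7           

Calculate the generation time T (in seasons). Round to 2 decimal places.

lx·mx: 0, 2.76, 3.276, 3.28, 2.43, 0.243 → R0 = 11.989
x·lx·mx: 0, 2.76, 6.552, 9.84, 9.72, 1.215 → Σ = 30.087
T = 30.087 / 11.989 = 2.50955… → 2.51

2.51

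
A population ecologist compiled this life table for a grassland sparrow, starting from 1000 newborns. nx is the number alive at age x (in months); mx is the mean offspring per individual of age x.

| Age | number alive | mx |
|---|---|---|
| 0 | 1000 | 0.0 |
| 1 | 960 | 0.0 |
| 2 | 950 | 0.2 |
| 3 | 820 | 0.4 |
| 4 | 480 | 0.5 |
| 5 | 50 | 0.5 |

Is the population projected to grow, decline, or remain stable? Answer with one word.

lx = nx/n0 = nx/1000: 1, 0.96, 0.95, 0.82, 0.48, 0.05
R0 = Σ lx·mx = 0 + 0 + 0.19 + 0.328 + 0.24 + 0.025 = 0.783
R0 < 1, so the population is declining.

declining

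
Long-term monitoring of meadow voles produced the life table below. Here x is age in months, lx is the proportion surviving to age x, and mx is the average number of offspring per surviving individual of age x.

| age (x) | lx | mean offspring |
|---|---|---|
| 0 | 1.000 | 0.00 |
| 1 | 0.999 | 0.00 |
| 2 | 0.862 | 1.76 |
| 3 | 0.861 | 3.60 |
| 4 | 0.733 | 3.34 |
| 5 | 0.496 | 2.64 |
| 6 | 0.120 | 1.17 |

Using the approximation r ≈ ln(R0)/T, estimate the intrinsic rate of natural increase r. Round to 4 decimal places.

R0 = Σ lx·mx = 0 + 0 + 1.51712 + 3.0996 + 2.44822 + 1.30944 + 0.1404 = 8.51478
Σ x·lx·mx = 29.51552; T = 29.51552/8.51478 = 3.46639…
r ≈ ln(R0)/T = ln(8.51478)/3.46639… = 0.617878… → 0.6179

0.6179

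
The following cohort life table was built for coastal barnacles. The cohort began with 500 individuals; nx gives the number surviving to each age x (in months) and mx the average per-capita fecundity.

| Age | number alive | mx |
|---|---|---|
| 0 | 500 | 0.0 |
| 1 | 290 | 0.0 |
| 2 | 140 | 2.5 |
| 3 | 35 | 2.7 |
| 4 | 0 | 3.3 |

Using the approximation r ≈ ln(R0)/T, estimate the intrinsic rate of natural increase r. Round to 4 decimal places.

-0.0532

lx = nx/n0 = nx/500: 1, 0.58, 0.28, 0.07, 0
R0 = Σ lx·mx = 0 + 0 + 0.7 + 0.189 + 0 = 0.889
Σ x·lx·mx = 1.967; T = 1.967/0.889 = 2.2126…
r ≈ ln(R0)/T = ln(0.889)/2.2126… = -0.053176… → -0.0532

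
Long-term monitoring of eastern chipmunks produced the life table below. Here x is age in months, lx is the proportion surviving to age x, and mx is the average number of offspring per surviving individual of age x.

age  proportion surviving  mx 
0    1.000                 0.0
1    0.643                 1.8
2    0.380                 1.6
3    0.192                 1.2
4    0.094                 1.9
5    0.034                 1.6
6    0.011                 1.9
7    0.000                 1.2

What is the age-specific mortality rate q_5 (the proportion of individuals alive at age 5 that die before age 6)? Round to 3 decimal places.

q_5 = (l_5 − l_6) / l_5 = (0.034 − 0.011) / 0.034
     = 0.023 / 0.034 = 0.676471… → 0.676

0.676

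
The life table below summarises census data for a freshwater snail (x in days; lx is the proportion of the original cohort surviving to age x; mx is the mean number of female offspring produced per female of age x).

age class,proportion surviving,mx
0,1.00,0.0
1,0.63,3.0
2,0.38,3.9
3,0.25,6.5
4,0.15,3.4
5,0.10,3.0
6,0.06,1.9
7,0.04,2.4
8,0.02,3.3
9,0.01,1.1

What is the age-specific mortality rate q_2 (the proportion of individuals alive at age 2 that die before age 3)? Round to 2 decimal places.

q_2 = (l_2 − l_3) / l_2 = (0.38 − 0.25) / 0.38
     = 0.13 / 0.38 = 0.342105… → 0.34

0.34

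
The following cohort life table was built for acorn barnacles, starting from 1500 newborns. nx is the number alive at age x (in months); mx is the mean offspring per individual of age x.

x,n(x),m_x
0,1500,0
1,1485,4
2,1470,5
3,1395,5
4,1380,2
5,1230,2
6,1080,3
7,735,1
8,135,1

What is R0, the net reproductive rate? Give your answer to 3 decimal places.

lx = nx/n0 = nx/1500: 1, 0.99, 0.98, 0.93, 0.92, 0.82, 0.72, 0.49, 0.09
lx·mx by age: 0, 3.96, 4.9, 4.65, 1.84, 1.64, 2.16, 0.49, 0.09
R0 = Σ lx·mx = 19.73 → 19.730

19.730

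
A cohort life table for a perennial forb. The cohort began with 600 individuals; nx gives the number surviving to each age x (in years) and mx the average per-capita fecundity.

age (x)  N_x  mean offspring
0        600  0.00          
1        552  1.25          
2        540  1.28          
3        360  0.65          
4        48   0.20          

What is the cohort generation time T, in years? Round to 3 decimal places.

lx = nx/n0 = nx/600: 1, 0.92, 0.9, 0.6, 0.08
lx·mx: 0, 1.15, 1.152, 0.39, 0.016 → R0 = 2.708
x·lx·mx: 0, 1.15, 2.304, 1.17, 0.064 → Σ = 4.688
T = 4.688 / 2.708 = 1.731167… → 1.731

1.731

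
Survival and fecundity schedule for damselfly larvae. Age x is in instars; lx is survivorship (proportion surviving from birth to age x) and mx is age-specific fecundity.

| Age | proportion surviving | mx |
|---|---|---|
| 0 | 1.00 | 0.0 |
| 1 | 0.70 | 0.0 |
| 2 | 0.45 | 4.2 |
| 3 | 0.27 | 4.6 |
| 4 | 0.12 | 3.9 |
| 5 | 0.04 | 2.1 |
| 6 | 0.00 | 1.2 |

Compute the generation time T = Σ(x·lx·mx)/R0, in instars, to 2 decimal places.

2.66

lx·mx: 0, 0, 1.89, 1.242, 0.468, 0.084, 0 → R0 = 3.684
x·lx·mx: 0, 0, 3.78, 3.726, 1.872, 0.42, 0 → Σ = 9.798
T = 9.798 / 3.684 = 2.659609… → 2.66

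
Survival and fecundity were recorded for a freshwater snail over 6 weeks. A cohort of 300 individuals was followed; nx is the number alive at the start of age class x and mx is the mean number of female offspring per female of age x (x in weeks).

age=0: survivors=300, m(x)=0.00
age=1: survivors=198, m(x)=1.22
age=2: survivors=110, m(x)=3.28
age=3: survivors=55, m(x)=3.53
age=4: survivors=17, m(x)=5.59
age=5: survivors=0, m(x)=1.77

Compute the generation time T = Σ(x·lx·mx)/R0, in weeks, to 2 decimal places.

lx = nx/n0 = nx/300: 1, 0.66, 0.36667…, 0.18333…, 0.05667…, 0
lx·mx: 0, 0.8052, 1.202667…, 0.647167…, 0.316767…, 0 → R0 = 2.9718…
x·lx·mx: 0, 0.8052, 2.405333…, 1.9415…, 1.267067…, 0 → Σ = 6.4191…
T = 6.4191… / 2.9718… = 2.160004… → 2.16

2.16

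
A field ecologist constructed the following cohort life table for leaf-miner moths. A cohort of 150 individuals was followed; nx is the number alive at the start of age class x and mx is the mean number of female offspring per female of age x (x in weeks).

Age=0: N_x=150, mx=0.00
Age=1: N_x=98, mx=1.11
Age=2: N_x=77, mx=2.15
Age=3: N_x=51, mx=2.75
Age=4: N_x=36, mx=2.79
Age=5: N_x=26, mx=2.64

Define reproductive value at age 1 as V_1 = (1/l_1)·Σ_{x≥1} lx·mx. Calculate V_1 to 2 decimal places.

5.96

lx = nx/n0 = nx/150: 1, 0.65333…, 0.51333…, 0.34, 0.24, 0.17333…
lx·mx for x ≥ 1: 0.7252…, 1.103667…, 0.935, 0.6696, 0.4576… → sum = 3.891067…
V_1 = 3.891067… / l_1 = 3.891067… / 0.653333… = 5.955714… → 5.96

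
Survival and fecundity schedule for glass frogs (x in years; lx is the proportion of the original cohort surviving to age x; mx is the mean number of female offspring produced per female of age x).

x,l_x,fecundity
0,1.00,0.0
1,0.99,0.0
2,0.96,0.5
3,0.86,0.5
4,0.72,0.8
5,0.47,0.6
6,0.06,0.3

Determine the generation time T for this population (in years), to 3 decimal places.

3.400

lx·mx: 0, 0, 0.48, 0.43, 0.576, 0.282, 0.018 → R0 = 1.786
x·lx·mx: 0, 0, 0.96, 1.29, 2.304, 1.41, 0.108 → Σ = 6.072
T = 6.072 / 1.786 = 3.399776… → 3.400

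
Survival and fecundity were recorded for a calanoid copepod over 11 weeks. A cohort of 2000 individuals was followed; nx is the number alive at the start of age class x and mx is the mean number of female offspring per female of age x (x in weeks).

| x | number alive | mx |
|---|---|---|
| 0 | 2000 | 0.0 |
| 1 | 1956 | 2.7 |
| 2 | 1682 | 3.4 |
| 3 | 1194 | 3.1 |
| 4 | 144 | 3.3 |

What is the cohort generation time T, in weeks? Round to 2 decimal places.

1.96

lx = nx/n0 = nx/2000: 1, 0.978, 0.841, 0.597, 0.072
lx·mx: 0, 2.6406, 2.8594, 1.8507, 0.2376 → R0 = 7.5883
x·lx·mx: 0, 2.6406, 5.7188, 5.5521, 0.9504 → Σ = 14.8619
T = 14.8619 / 7.5883 = 1.958528… → 1.96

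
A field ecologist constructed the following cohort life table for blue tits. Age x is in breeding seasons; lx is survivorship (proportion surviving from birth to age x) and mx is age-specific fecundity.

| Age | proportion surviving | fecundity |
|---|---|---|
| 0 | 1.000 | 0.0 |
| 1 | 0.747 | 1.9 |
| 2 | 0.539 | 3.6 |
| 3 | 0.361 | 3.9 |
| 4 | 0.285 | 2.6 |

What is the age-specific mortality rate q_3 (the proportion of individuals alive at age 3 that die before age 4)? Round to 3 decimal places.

0.211

q_3 = (l_3 − l_4) / l_3 = (0.361 − 0.285) / 0.361
     = 0.076 / 0.361 = 0.210526… → 0.211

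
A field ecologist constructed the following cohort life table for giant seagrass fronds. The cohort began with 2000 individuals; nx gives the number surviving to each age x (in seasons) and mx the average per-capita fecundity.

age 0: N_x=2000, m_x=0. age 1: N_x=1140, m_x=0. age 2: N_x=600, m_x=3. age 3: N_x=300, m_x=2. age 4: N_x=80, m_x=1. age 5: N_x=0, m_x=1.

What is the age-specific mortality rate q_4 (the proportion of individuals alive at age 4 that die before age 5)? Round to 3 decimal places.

lx = nx/n0 = nx/2000: 1, 0.57, 0.3, 0.15, 0.04, 0
q_4 = (l_4 − l_5) / l_4 = (0.04 − 0) / 0.04
     = 0.04 / 0.04 = 1 → 1.000

1.000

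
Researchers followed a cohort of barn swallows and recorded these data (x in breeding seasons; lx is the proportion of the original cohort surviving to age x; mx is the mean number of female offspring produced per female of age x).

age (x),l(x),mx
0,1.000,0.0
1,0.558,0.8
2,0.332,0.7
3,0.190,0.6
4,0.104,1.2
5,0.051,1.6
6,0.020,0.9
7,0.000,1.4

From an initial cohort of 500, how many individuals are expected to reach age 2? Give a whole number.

166

Expected survivors = N0 · l_2 = 500 × 0.332 = 166 → 166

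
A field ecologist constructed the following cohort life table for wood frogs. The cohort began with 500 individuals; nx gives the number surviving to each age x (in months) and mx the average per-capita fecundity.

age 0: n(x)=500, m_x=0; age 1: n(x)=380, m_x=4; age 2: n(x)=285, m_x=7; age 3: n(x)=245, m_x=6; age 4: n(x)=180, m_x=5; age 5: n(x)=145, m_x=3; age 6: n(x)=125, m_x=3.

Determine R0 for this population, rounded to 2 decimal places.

lx = nx/n0 = nx/500: 1, 0.76, 0.57, 0.49, 0.36, 0.29, 0.25
lx·mx by age: 0, 3.04, 3.99, 2.94, 1.8, 0.87, 0.75
R0 = Σ lx·mx = 13.39 → 13.39

13.39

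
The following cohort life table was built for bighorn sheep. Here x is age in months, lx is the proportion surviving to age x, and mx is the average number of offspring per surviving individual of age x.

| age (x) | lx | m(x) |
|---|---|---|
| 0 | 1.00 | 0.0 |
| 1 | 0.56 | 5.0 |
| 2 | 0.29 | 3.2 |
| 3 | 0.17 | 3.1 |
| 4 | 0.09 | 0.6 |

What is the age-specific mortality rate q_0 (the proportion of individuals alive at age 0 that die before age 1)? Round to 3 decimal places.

q_0 = (l_0 − l_1) / l_0 = (1 − 0.56) / 1
     = 0.44 / 1 = 0.44 → 0.440

0.440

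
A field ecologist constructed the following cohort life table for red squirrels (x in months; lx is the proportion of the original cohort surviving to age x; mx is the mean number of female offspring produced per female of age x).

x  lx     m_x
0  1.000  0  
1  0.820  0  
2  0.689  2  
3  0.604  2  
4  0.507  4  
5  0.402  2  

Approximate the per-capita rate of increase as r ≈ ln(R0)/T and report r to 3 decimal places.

R0 = Σ lx·mx = 0 + 0 + 1.378 + 1.208 + 2.028 + 0.804 = 5.418
Σ x·lx·mx = 18.512; T = 18.512/5.418 = 3.41676…
r ≈ ln(R0)/T = ln(5.418)/3.41676… = 0.49454… → 0.495

0.495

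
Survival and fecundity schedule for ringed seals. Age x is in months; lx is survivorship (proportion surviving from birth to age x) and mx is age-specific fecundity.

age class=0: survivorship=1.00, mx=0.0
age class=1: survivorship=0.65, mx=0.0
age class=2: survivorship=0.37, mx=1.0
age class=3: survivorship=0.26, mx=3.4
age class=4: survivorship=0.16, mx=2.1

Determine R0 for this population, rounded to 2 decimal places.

lx·mx by age: 0, 0, 0.37, 0.884, 0.336
R0 = Σ lx·mx = 1.59 → 1.59

1.59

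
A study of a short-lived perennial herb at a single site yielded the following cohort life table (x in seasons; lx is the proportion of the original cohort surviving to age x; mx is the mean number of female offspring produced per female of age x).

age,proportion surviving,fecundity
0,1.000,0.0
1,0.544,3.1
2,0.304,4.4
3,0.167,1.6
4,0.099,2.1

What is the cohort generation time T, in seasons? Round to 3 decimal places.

lx·mx: 0, 1.6864, 1.3376, 0.2672, 0.2079 → R0 = 3.4991
x·lx·mx: 0, 1.6864, 2.6752, 0.8016, 0.8316 → Σ = 5.9948
T = 5.9948 / 3.4991 = 1.713241… → 1.713

1.713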